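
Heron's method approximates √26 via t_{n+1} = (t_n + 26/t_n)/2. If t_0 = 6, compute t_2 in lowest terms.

t_1 = (6 + 26/6)/2 = 31/6.
t_2 = (31/6 + 26/(31/6))/2 = 1897/372.

1897/372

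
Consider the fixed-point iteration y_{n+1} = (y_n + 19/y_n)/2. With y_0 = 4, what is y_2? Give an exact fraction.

2441/560

y_1 = (4 + 19/4)/2 = 35/8.
y_2 = (35/8 + 19/(35/8))/2 = 2441/560.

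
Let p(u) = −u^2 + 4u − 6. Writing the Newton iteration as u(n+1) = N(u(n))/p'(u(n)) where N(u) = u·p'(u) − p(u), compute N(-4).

−10

p'(u) = −2u + 4.
N(u) = u·p'(u) − p(u) = u·(−2u + 4) − (−u^2 + 4u − 6) = −u^2 + 6.
N(-4) = −10.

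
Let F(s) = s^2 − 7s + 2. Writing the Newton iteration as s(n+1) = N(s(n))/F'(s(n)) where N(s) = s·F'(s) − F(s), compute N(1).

−1

F'(s) = 2s − 7.
N(s) = s·F'(s) − F(s) = s·(2s − 7) − (s^2 − 7s + 2) = s^2 − 2.
N(1) = −1.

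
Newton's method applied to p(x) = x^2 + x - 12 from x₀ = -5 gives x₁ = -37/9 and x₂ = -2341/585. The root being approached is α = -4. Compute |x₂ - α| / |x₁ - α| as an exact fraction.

1/65

x₁ - α = -37/9 - (-4) = -37/9 + 4 = -1/9, so |x₁ - α| = 1/9.
x₂ - α = -2341/585 - (-4) = -2341/585 + 4 = -1/585, so |x₂ - α| = 1/585.
Ratio = (1/585) / (1/9) = 1/65.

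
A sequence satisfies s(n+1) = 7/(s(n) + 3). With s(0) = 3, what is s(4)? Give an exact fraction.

s(1) = 7/(3 + 3) = 7/6.
s(2) = 7/(7/6 + 3) = 42/25.
s(3) = 7/(42/25 + 3) = 175/117.
s(4) = 7/(175/117 + 3) = 819/526.

819/526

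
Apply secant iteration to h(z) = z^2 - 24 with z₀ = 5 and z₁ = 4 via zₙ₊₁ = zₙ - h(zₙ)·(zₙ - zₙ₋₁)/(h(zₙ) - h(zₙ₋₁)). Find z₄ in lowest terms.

4316/881

h(5) = 1, h(4) = -8. z₂ = 4 - (-8)·(4 - 5)/((-8) - 1) = 44/9.
h(4) = -8, h(44/9) = -8/81. z₃ = (44/9) - (-8/81)·((44/9) - 4)/((-8/81) - (-8)) = 49/10.
h(44/9) = -8/81, h(49/10) = 1/100. z₄ = (49/10) - (1/100)·((49/10) - (44/9))/((1/100) - (-8/81)) = 4316/881.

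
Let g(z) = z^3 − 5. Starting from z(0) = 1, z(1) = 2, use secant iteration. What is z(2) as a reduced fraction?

g(1) = −4, g(2) = 3. z(2) = 2 − 3·(2 − 1)/(3 − (−4)) = 11/7.

11/7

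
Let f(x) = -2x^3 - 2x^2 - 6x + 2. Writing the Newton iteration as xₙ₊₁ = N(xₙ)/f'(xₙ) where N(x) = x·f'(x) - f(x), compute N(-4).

f'(x) = -6x^2 - 4x - 6.
N(x) = x·f'(x) - f(x) = x·(-6x^2 - 4x - 6) - (-2x^3 - 2x^2 - 6x + 2) = -4x^3 - 2x^2 - 2.
N(-4) = 222.

222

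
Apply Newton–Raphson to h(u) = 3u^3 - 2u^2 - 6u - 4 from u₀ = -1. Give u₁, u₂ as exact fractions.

u₁ = -4/7, u₂ = -382/133

h'(u) = 9u^2 - 4u - 6.
h(-1) = -3, h'(-1) = 7, so u₁ = (-1) - (-3)/7 = -4/7.
h(-4/7) = -612/343, h'(-4/7) = -38/49, so u₂ = (-4/7) - (-612/343)/(-38/49) = -382/133.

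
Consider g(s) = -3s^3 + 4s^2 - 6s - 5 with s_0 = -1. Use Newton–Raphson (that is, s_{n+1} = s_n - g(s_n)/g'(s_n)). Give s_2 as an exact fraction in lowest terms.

g'(s) = -9s^2 + 8s - 6.
g(-1) = 8, g'(-1) = -23, so s_1 = (-1) - 8/(-23) = -15/23.
g(-15/23) = 17600/12167, g'(-15/23) = -7959/529, so s_2 = (-15/23) - (17600/12167)/(-7959/529) = -101785/183057.

-101785/183057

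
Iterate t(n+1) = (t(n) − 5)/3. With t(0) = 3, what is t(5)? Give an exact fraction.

−602/243

t(1) = (3 − 5)/3 = −2/3.
t(2) = ((−2/3) − 5)/3 = −17/9.
t(3) = ((−17/9) − 5)/3 = −62/27.
t(4) = ((−62/27) − 5)/3 = −197/81.
t(5) = ((−197/81) − 5)/3 = −602/243.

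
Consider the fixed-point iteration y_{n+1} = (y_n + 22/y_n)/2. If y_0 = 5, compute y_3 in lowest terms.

y_1 = (5 + 22/5)/2 = 47/10.
y_2 = (47/10 + 22/(47/10))/2 = 4409/940.
y_3 = (4409/940 + 22/(4409/940))/2 = 38878481/8288920.

38878481/8288920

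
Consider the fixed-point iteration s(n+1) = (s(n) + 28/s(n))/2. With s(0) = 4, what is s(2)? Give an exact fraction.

233/44

s(1) = (4 + 28/4)/2 = 11/2.
s(2) = (11/2 + 28/(11/2))/2 = 233/44.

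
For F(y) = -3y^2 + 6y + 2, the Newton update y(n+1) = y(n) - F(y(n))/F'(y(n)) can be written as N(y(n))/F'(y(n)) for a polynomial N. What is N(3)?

F'(y) = -6y + 6.
N(y) = y·F'(y) - F(y) = y·(-6y + 6) - (-3y^2 + 6y + 2) = -3y^2 - 2.
N(3) = -29.

-29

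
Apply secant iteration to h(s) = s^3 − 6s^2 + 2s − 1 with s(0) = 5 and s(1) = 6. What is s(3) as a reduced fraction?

h(5) = −16, h(6) = 11. s(2) = 6 − 11·(6 − 5)/(11 − (−16)) = 151/27.
h(6) = 11, h(151/27) = −50336/19683. s(3) = (151/27) − (−50336/19683)·((151/27) − 6)/((−50336/19683) − 11) = 137535/24259.

137535/24259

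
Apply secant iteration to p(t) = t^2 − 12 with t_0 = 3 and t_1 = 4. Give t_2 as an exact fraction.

p(3) = −3, p(4) = 4. t_2 = 4 − 4·(4 − 3)/(4 − (−3)) = 24/7.

24/7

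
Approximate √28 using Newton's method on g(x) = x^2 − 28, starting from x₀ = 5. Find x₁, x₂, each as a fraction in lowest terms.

x₁ = 53/10, x₂ = 5609/1060

g'(x) = 2x.
g(5) = −3, g'(5) = 10, so x₁ = 5 − (−3)/10 = 53/10.
g(53/10) = 9/100, g'(53/10) = 53/5, so x₂ = (53/10) − (9/100)/(53/5) = 5609/1060.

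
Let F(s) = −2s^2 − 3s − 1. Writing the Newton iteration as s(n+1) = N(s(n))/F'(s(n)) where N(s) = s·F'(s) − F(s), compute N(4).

−31

F'(s) = −4s − 3.
N(s) = s·F'(s) − F(s) = s·(−4s − 3) − (−2s^2 − 3s − 1) = −2s^2 + 1.
N(4) = −31.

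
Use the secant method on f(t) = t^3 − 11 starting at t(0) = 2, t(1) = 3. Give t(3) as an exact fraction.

16025/7267

f(2) = −3, f(3) = 16. t(2) = 3 − 16·(3 − 2)/(16 − (−3)) = 41/19.
f(3) = 16, f(41/19) = −6528/6859. t(3) = (41/19) − (−6528/6859)·((41/19) − 3)/((−6528/6859) − 16) = 16025/7267.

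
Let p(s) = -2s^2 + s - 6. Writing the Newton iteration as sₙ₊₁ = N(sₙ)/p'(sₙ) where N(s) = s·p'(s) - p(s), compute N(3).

p'(s) = -4s + 1.
N(s) = s·p'(s) - p(s) = s·(-4s + 1) - (-2s^2 + s - 6) = -2s^2 + 6.
N(3) = -12.

-12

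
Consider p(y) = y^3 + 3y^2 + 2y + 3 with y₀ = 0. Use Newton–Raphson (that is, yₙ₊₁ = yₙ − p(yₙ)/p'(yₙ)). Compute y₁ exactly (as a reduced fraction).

−3/2

p'(y) = 3y^2 + 6y + 2.
p(0) = 3, p'(0) = 2, so y₁ = 0 − 3/2 = −3/2.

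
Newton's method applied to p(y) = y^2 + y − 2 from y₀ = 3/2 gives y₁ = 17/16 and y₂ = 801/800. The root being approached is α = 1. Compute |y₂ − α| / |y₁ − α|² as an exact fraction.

y₁ − α = 17/16 − 1 = 1/16, so |y₁ − α| = 1/16.
y₂ − α = 801/800 − 1 = 1/800, so |y₂ − α| = 1/800.
|y₁ − α|² = 1/256.
Ratio = (1/800) / (1/256) = 8/25.

8/25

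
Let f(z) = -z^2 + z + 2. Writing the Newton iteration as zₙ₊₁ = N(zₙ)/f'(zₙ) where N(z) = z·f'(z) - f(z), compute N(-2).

-6

f'(z) = -2z + 1.
N(z) = z·f'(z) - f(z) = z·(-2z + 1) - (-z^2 + z + 2) = -z^2 - 2.
N(-2) = -6.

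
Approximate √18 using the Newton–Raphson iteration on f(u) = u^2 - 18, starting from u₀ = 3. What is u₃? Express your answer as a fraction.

577/136

f'(u) = 2u.
f(3) = -9, f'(3) = 6, so u₁ = 3 - (-9)/6 = 9/2.
f(9/2) = 9/4, f'(9/2) = 9, so u₂ = (9/2) - (9/4)/9 = 17/4.
f(17/4) = 1/16, f'(17/4) = 17/2, so u₃ = (17/4) - (1/16)/(17/2) = 577/136.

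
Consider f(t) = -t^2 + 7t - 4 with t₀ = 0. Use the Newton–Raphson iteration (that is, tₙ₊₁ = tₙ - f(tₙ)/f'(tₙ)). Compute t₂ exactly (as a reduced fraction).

f'(t) = -2t + 7.
f(0) = -4, f'(0) = 7, so t₁ = 0 - (-4)/7 = 4/7.
f(4/7) = -16/49, f'(4/7) = 41/7, so t₂ = (4/7) - (-16/49)/(41/7) = 180/287.

180/287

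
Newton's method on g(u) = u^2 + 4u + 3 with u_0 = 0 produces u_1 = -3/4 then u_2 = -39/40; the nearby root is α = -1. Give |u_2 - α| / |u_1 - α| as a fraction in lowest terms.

1/10

u_1 - α = -3/4 - (-1) = -3/4 + 1 = 1/4, so |u_1 - α| = 1/4.
u_2 - α = -39/40 - (-1) = -39/40 + 1 = 1/40, so |u_2 - α| = 1/40.
Ratio = (1/40) / (1/4) = 1/10.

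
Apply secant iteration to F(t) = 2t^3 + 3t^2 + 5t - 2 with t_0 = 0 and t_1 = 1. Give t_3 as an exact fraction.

F(0) = -2, F(1) = 8. t_2 = 1 - 8·(1 - 0)/(8 - (-2)) = 1/5.
F(1) = 8, F(1/5) = -108/125. t_3 = (1/5) - (-108/125)·((1/5) - 1)/((-108/125) - 8) = 77/277.

77/277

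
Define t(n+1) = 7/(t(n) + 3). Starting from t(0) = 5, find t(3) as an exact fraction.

217/149

t(1) = 7/(5 + 3) = 7/8.
t(2) = 7/(7/8 + 3) = 56/31.
t(3) = 7/(56/31 + 3) = 217/149.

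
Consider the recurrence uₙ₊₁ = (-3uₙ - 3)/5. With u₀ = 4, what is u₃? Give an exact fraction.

u₁ = (-3·4 - 3)/5 = -3.
u₂ = (-3·(-3) - 3)/5 = 6/5.
u₃ = (-3·(6/5) - 3)/5 = -33/25.

-33/25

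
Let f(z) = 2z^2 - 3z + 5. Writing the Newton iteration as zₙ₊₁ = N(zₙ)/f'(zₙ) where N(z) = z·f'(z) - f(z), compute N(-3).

13

f'(z) = 4z - 3.
N(z) = z·f'(z) - f(z) = z·(4z - 3) - (2z^2 - 3z + 5) = 2z^2 - 5.
N(-3) = 13.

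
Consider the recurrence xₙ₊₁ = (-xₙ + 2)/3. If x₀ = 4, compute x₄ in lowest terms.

44/81

x₁ = (-4 + 2)/3 = -2/3.
x₂ = (-(-2/3) + 2)/3 = 8/9.
x₃ = (-(8/9) + 2)/3 = 10/27.
x₄ = (-(10/27) + 2)/3 = 44/81.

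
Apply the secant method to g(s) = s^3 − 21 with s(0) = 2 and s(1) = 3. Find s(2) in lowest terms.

g(2) = −13, g(3) = 6. s(2) = 3 − 6·(3 − 2)/(6 − (−13)) = 51/19.

51/19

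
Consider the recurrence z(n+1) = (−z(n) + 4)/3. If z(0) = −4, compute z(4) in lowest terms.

76/81

z(1) = (−(−4) + 4)/3 = 8/3.
z(2) = (−(8/3) + 4)/3 = 4/9.
z(3) = (−(4/9) + 4)/3 = 32/27.
z(4) = (−(32/27) + 4)/3 = 76/81.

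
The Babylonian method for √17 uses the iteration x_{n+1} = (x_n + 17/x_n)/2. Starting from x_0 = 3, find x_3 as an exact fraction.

x_1 = (3 + 17/3)/2 = 13/3.
x_2 = (13/3 + 17/(13/3))/2 = 161/39.
x_3 = (161/39 + 17/(161/39))/2 = 25889/6279.

25889/6279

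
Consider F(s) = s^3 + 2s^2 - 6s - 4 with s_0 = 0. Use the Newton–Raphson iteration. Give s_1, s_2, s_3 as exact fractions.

s_1 = -2/3, s_2 = -58/99, s_3 = -2078522/3548259

F'(s) = 3s^2 + 4s - 6.
F(0) = -4, F'(0) = -6, so s_1 = 0 - (-4)/(-6) = -2/3.
F(-2/3) = 16/27, F'(-2/3) = -22/3, so s_2 = (-2/3) - (16/27)/(-22/3) = -58/99.
F(-58/99) = 512/970299, F'(-58/99) = -23894/3267, so s_3 = (-58/99) - (512/970299)/(-23894/3267) = -2078522/3548259.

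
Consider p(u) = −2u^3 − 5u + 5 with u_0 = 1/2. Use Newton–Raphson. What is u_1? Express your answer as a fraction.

11/13

p'(u) = −6u^2 − 5.
p(1/2) = 9/4, p'(1/2) = −13/2, so u_1 = (1/2) − (9/4)/(−13/2) = 11/13.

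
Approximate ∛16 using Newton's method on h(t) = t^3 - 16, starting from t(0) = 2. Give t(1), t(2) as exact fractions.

t(1) = 8/3, t(2) = 91/36

h'(t) = 3t^2.
h(2) = -8, h'(2) = 12, so t(1) = 2 - (-8)/12 = 8/3.
h(8/3) = 80/27, h'(8/3) = 64/3, so t(2) = (8/3) - (80/27)/(64/3) = 91/36.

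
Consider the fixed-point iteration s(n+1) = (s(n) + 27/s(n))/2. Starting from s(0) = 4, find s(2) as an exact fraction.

s(1) = (4 + 27/4)/2 = 43/8.
s(2) = (43/8 + 27/(43/8))/2 = 3577/688.

3577/688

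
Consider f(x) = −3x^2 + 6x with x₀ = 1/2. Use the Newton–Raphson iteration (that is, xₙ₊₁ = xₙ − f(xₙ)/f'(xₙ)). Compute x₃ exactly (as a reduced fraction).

−1/3280

f'(x) = −6x + 6.
f(1/2) = 9/4, f'(1/2) = 3, so x₁ = (1/2) − (9/4)/3 = −1/4.
f(−1/4) = −27/16, f'(−1/4) = 15/2, so x₂ = (−1/4) − (−27/16)/(15/2) = −1/40.
f(−1/40) = −243/1600, f'(−1/40) = 123/20, so x₃ = (−1/40) − (−243/1600)/(123/20) = −1/3280.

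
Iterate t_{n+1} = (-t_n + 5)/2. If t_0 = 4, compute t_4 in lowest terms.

t_1 = (-4 + 5)/2 = 1/2.
t_2 = (-(1/2) + 5)/2 = 9/4.
t_3 = (-(9/4) + 5)/2 = 11/8.
t_4 = (-(11/8) + 5)/2 = 29/16.

29/16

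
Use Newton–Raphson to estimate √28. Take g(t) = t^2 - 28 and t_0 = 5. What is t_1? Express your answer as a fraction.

53/10

g'(t) = 2t.
g(5) = -3, g'(5) = 10, so t_1 = 5 - (-3)/10 = 53/10.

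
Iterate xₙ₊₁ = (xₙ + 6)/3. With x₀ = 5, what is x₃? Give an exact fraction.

x₁ = (5 + 6)/3 = 11/3.
x₂ = ((11/3) + 6)/3 = 29/9.
x₃ = ((29/9) + 6)/3 = 83/27.

83/27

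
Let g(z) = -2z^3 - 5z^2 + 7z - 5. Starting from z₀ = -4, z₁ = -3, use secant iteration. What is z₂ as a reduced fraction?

-113/32

g(-4) = 15, g(-3) = -17. z₂ = (-3) - (-17)·((-3) - (-4))/((-17) - 15) = -113/32.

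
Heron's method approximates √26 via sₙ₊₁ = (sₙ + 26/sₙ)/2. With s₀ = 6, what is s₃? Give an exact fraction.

7196593/1411368

s₁ = (6 + 26/6)/2 = 31/6.
s₂ = (31/6 + 26/(31/6))/2 = 1897/372.
s₃ = (1897/372 + 26/(1897/372))/2 = 7196593/1411368.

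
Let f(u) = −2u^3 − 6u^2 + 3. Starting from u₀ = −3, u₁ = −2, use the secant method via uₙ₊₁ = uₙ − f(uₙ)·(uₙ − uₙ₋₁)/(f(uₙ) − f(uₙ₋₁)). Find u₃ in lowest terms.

−90/29

f(−3) = 3, f(−2) = −5. u₂ = (−2) − (−5)·((−2) − (−3))/((−5) − 3) = −21/8.
f(−2) = −5, f(−21/8) = −555/256. u₃ = (−21/8) − (−555/256)·((−21/8) − (−2))/((−555/256) − (−5)) = −90/29.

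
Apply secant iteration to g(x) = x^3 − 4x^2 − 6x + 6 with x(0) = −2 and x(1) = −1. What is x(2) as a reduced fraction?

g(−2) = −6, g(−1) = 7. x(2) = (−1) − 7·((−1) − (−2))/(7 − (−6)) = −20/13.

−20/13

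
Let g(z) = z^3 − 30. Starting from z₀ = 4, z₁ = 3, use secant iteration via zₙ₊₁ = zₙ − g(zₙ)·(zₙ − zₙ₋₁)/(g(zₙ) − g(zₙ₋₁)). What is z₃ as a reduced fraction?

g(4) = 34, g(3) = −3. z₂ = 3 − (−3)·(3 − 4)/((−3) − 34) = 114/37.
g(3) = −3, g(114/37) = −38046/50653. z₃ = (114/37) − (−38046/50653)·((114/37) − 3)/((−38046/50653) − (−3)) = 39340/12657.

39340/12657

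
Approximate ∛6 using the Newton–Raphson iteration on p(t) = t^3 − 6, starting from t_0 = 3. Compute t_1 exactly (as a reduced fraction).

20/9

p'(t) = 3t^2.
p(3) = 21, p'(3) = 27, so t_1 = 3 − 21/27 = 20/9.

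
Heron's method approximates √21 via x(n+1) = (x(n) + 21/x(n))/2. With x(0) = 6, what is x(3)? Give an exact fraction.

x(1) = (6 + 21/6)/2 = 19/4.
x(2) = (19/4 + 21/(19/4))/2 = 697/152.
x(3) = (697/152 + 21/(697/152))/2 = 970993/211888.

970993/211888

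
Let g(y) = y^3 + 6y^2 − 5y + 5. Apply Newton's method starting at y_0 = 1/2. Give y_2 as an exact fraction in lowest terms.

g'(y) = 3y^2 + 12y − 5.
g(1/2) = 33/8, g'(1/2) = 7/4, so y_1 = (1/2) − (33/8)/(7/4) = −13/7.
g(−13/7) = 9801/343, g'(−13/7) = −830/49, so y_2 = (−13/7) − (9801/343)/(−830/49) = −989/5810.

−989/5810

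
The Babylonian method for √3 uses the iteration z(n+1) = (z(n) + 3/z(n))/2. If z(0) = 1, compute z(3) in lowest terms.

97/56

z(1) = (1 + 3/1)/2 = 2.
z(2) = (2 + 3/2)/2 = 7/4.
z(3) = (7/4 + 3/(7/4))/2 = 97/56.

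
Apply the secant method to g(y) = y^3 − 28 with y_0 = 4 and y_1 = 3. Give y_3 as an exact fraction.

g(4) = 36, g(3) = −1. y_2 = 3 − (−1)·(3 − 4)/((−1) − 36) = 112/37.
g(3) = −1, g(112/37) = −13356/50653. y_3 = (112/37) − (−13356/50653)·((112/37) − 3)/((−13356/50653) − (−1)) = 113260/37297.

113260/37297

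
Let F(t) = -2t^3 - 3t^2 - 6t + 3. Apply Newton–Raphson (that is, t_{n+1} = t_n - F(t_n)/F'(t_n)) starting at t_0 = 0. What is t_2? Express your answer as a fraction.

F'(t) = -6t^2 - 6t - 6.
F(0) = 3, F'(0) = -6, so t_1 = 0 - 3/(-6) = 1/2.
F(1/2) = -1, F'(1/2) = -21/2, so t_2 = (1/2) - (-1)/(-21/2) = 17/42.

17/42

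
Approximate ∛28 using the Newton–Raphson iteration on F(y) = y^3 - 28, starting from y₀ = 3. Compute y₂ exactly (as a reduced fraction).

413465/136161

F'(y) = 3y^2.
F(3) = -1, F'(3) = 27, so y₁ = 3 - (-1)/27 = 82/27.
F(82/27) = 244/19683, F'(82/27) = 6724/243, so y₂ = (82/27) - (244/19683)/(6724/243) = 413465/136161.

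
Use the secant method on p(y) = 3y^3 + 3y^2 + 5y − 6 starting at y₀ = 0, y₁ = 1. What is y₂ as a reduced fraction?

6/11

p(0) = −6, p(1) = 5. y₂ = 1 − 5·(1 − 0)/(5 − (−6)) = 6/11.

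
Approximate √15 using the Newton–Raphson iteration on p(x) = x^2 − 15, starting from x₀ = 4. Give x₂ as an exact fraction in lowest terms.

p'(x) = 2x.
p(4) = 1, p'(4) = 8, so x₁ = 4 − 1/8 = 31/8.
p(31/8) = 1/64, p'(31/8) = 31/4, so x₂ = (31/8) − (1/64)/(31/4) = 1921/496.

1921/496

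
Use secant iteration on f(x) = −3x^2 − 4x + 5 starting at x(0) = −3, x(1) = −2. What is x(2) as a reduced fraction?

f(−3) = −10, f(−2) = 1. x(2) = (−2) − 1·((−2) − (−3))/(1 − (−10)) = −23/11.

−23/11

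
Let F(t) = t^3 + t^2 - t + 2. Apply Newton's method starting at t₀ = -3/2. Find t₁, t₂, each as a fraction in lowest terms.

F'(t) = 3t^2 + 2t - 1.
F(-3/2) = 19/8, F'(-3/2) = 11/4, so t₁ = (-3/2) - (19/8)/(11/4) = -26/11.
F(-26/11) = -4332/1331, F'(-26/11) = 1335/121, so t₂ = (-26/11) - (-4332/1331)/(1335/121) = -10126/4895.

t₁ = -26/11, t₂ = -10126/4895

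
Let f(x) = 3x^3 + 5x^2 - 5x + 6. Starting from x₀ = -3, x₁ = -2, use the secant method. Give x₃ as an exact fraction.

f(-3) = -15, f(-2) = 12. x₂ = (-2) - 12·((-2) - (-3))/(12 - (-15)) = -22/9.
f(-2) = 12, f(-22/9) = 1040/243. x₃ = (-22/9) - (1040/243)·((-22/9) - (-2))/((1040/243) - 12) = -1262/469.

-1262/469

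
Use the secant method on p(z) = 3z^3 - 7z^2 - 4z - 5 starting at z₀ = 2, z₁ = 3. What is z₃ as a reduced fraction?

10875/3661

p(2) = -17, p(3) = 1. z₂ = 3 - 1·(3 - 2)/(1 - (-17)) = 53/18.
p(3) = 1, p(53/18) = -1717/1944. z₃ = (53/18) - (-1717/1944)·((53/18) - 3)/((-1717/1944) - 1) = 10875/3661.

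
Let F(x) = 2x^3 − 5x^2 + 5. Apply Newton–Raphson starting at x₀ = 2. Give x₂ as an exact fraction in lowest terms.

F'(x) = 6x^2 − 10x.
F(2) = 1, F'(2) = 4, so x₁ = 2 − 1/4 = 7/4.
F(7/4) = 13/32, F'(7/4) = 7/8, so x₂ = (7/4) − (13/32)/(7/8) = 9/7.

9/7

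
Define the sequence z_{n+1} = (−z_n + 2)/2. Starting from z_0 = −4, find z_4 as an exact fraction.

z_1 = (−(−4) + 2)/2 = 3.
z_2 = (−3 + 2)/2 = −1/2.
z_3 = (−(−1/2) + 2)/2 = 5/4.
z_4 = (−(5/4) + 2)/2 = 3/8.

3/8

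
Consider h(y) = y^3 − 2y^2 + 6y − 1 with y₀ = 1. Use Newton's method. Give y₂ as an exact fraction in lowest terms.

h'(y) = 3y^2 − 4y + 6.
h(1) = 4, h'(1) = 5, so y₁ = 1 − 4/5 = 1/5.
h(1/5) = 16/125, h'(1/5) = 133/25, so y₂ = (1/5) − (16/125)/(133/25) = 117/665.

117/665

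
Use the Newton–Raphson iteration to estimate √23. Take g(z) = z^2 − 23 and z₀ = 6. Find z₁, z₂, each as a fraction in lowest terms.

g'(z) = 2z.
g(6) = 13, g'(6) = 12, so z₁ = 6 − 13/12 = 59/12.
g(59/12) = 169/144, g'(59/12) = 59/6, so z₂ = (59/12) − (169/144)/(59/6) = 6793/1416.

z₁ = 59/12, z₂ = 6793/1416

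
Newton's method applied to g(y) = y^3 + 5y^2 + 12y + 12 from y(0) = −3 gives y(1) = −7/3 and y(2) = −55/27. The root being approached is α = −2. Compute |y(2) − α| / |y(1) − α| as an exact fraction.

1/9

y(1) − α = −7/3 − (−2) = −7/3 + 2 = −1/3, so |y(1) − α| = 1/3.
y(2) − α = −55/27 − (−2) = −55/27 + 2 = −1/27, so |y(2) − α| = 1/27.
Ratio = (1/27) / (1/3) = 1/9.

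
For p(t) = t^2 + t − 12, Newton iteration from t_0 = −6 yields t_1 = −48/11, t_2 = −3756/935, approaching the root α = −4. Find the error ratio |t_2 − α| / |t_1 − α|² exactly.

t_1 − α = −48/11 − (−4) = −48/11 + 4 = −4/11, so |t_1 − α| = 4/11.
t_2 − α = −3756/935 − (−4) = −3756/935 + 4 = −16/935, so |t_2 − α| = 16/935.
|t_1 − α|² = 16/121.
Ratio = (16/935) / (16/121) = 11/85.

11/85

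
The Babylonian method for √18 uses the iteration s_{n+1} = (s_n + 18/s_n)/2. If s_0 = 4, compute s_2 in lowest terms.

s_1 = (4 + 18/4)/2 = 17/4.
s_2 = (17/4 + 18/(17/4))/2 = 577/136.

577/136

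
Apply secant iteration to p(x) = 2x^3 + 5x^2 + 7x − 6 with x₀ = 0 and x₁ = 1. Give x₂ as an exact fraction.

3/7

p(0) = −6, p(1) = 8. x₂ = 1 − 8·(1 − 0)/(8 − (−6)) = 3/7.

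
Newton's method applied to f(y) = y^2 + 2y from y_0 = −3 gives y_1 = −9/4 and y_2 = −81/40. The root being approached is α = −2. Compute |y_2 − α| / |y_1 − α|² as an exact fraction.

y_1 − α = −9/4 − (−2) = −9/4 + 2 = −1/4, so |y_1 − α| = 1/4.
y_2 − α = −81/40 − (−2) = −81/40 + 2 = −1/40, so |y_2 − α| = 1/40.
|y_1 − α|² = 1/16.
Ratio = (1/40) / (1/16) = 2/5.

2/5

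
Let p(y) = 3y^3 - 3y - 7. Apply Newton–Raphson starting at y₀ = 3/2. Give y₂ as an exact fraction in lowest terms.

3356579/2130858

p'(y) = 9y^2 - 3.
p(3/2) = -11/8, p'(3/2) = 69/4, so y₁ = (3/2) - (-11/8)/(69/4) = 109/69.
p(109/69) = 9559/109503, p'(109/69) = 10294/529, so y₂ = (109/69) - (9559/109503)/(10294/529) = 3356579/2130858.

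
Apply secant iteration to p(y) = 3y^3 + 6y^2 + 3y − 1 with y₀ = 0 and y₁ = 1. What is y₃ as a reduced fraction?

85/613

p(0) = −1, p(1) = 11. y₂ = 1 − 11·(1 − 0)/(11 − (−1)) = 1/12.
p(1) = 11, p(1/12) = −407/576. y₃ = (1/12) − (−407/576)·((1/12) − 1)/((−407/576) − 11) = 85/613.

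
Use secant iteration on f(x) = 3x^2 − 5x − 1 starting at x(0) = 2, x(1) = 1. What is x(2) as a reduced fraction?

f(2) = 1, f(1) = −3. x(2) = 1 − (−3)·(1 − 2)/((−3) − 1) = 7/4.

7/4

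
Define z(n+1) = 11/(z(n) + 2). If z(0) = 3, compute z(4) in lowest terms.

1067/425

z(1) = 11/(3 + 2) = 11/5.
z(2) = 11/(11/5 + 2) = 55/21.
z(3) = 11/(55/21 + 2) = 231/97.
z(4) = 11/(231/97 + 2) = 1067/425.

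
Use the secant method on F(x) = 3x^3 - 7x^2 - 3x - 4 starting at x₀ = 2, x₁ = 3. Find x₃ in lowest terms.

F(2) = -14, F(3) = 5. x₂ = 3 - 5·(3 - 2)/(5 - (-14)) = 52/19.
F(3) = 5, F(52/19) = -21560/6859. x₃ = (52/19) - (-21560/6859)·((52/19) - 3)/((-21560/6859) - 5) = 31708/11171.

31708/11171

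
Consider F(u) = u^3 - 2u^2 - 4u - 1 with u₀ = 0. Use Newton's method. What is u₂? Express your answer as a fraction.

-3/10

F'(u) = 3u^2 - 4u - 4.
F(0) = -1, F'(0) = -4, so u₁ = 0 - (-1)/(-4) = -1/4.
F(-1/4) = -9/64, F'(-1/4) = -45/16, so u₂ = (-1/4) - (-9/64)/(-45/16) = -3/10.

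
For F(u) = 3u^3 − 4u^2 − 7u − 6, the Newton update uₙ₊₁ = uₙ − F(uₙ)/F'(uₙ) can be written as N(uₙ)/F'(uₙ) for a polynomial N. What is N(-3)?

F'(u) = 9u^2 − 8u − 7.
N(u) = u·F'(u) − F(u) = u·(9u^2 − 8u − 7) − (3u^3 − 4u^2 − 7u − 6) = 6u^3 − 4u^2 + 6.
N(-3) = −192.

−192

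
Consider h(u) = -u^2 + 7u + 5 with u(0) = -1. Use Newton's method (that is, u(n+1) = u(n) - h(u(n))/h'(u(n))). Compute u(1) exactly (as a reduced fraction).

-2/3

h'(u) = -2u + 7.
h(-1) = -3, h'(-1) = 9, so u(1) = (-1) - (-3)/9 = -2/3.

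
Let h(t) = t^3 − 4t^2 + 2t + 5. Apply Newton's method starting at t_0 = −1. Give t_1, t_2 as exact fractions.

t_1 = −11/13, t_2 = −19939/23985

h'(t) = 3t^2 − 8t + 2.
h(−1) = −2, h'(−1) = 13, so t_1 = (−1) − (−2)/13 = −11/13.
h(−11/13) = −356/2197, h'(−11/13) = 1845/169, so t_2 = (−11/13) − (−356/2197)/(1845/169) = −19939/23985.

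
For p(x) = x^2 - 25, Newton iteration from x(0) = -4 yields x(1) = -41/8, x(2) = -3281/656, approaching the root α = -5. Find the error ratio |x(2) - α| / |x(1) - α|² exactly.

x(1) - α = -41/8 - (-5) = -41/8 + 5 = -1/8, so |x(1) - α| = 1/8.
x(2) - α = -3281/656 - (-5) = -3281/656 + 5 = -1/656, so |x(2) - α| = 1/656.
|x(1) - α|² = 1/64.
Ratio = (1/656) / (1/64) = 4/41.

4/41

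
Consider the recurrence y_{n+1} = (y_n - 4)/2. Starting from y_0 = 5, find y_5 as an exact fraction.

y_1 = (5 - 4)/2 = 1/2.
y_2 = ((1/2) - 4)/2 = -7/4.
y_3 = ((-7/4) - 4)/2 = -23/8.
y_4 = ((-23/8) - 4)/2 = -55/16.
y_5 = ((-55/16) - 4)/2 = -119/32.

-119/32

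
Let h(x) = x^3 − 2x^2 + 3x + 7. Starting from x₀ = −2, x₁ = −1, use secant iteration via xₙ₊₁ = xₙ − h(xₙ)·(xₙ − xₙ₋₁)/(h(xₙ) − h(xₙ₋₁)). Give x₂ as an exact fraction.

−17/16

h(−2) = −15, h(−1) = 1. x₂ = (−1) − 1·((−1) − (−2))/(1 − (−15)) = −17/16.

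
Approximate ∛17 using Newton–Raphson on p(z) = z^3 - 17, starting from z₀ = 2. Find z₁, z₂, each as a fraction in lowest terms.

p'(z) = 3z^2.
p(2) = -9, p'(2) = 12, so z₁ = 2 - (-9)/12 = 11/4.
p(11/4) = 243/64, p'(11/4) = 363/16, so z₂ = (11/4) - (243/64)/(363/16) = 625/242.

z₁ = 11/4, z₂ = 625/242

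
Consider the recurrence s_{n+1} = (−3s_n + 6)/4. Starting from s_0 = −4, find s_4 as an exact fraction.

s_1 = (−3·(−4) + 6)/4 = 9/2.
s_2 = (−3·(9/2) + 6)/4 = −15/8.
s_3 = (−3·(−15/8) + 6)/4 = 93/32.
s_4 = (−3·(93/32) + 6)/4 = −87/128.

−87/128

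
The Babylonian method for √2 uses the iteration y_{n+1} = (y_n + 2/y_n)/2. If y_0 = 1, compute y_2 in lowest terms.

y_1 = (1 + 2/1)/2 = 3/2.
y_2 = (3/2 + 2/(3/2))/2 = 17/12.

17/12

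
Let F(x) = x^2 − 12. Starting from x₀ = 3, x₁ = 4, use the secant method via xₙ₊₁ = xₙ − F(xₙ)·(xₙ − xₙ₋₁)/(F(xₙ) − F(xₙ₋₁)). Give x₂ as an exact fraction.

24/7

F(3) = −3, F(4) = 4. x₂ = 4 − 4·(4 − 3)/(4 − (−3)) = 24/7.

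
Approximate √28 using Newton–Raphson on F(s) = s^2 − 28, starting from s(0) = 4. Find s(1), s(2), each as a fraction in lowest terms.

F'(s) = 2s.
F(4) = −12, F'(4) = 8, so s(1) = 4 − (−12)/8 = 11/2.
F(11/2) = 9/4, F'(11/2) = 11, so s(2) = (11/2) − (9/4)/11 = 233/44.

s(1) = 11/2, s(2) = 233/44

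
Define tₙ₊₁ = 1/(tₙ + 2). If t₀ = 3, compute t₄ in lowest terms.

27/65

t₁ = 1/(3 + 2) = 1/5.
t₂ = 1/(1/5 + 2) = 5/11.
t₃ = 1/(5/11 + 2) = 11/27.
t₄ = 1/(11/27 + 2) = 27/65.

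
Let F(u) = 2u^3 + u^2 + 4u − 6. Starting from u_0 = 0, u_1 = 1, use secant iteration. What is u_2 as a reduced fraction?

F(0) = −6, F(1) = 1. u_2 = 1 − 1·(1 − 0)/(1 − (−6)) = 6/7.

6/7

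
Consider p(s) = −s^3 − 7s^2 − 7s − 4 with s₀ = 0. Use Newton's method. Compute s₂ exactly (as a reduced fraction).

p'(s) = −3s^2 − 14s − 7.
p(0) = −4, p'(0) = −7, so s₁ = 0 − (−4)/(−7) = −4/7.
p(−4/7) = −720/343, p'(−4/7) = 1/49, so s₂ = (−4/7) − (−720/343)/(1/49) = 716/7.

716/7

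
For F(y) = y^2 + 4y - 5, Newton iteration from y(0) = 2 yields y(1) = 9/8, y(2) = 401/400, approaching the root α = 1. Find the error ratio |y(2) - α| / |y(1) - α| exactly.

y(1) - α = 9/8 - 1 = 1/8, so |y(1) - α| = 1/8.
y(2) - α = 401/400 - 1 = 1/400, so |y(2) - α| = 1/400.
Ratio = (1/400) / (1/8) = 1/50.

1/50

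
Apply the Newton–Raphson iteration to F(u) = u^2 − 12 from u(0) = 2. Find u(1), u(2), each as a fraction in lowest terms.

u(1) = 4, u(2) = 7/2

F'(u) = 2u.
F(2) = −8, F'(2) = 4, so u(1) = 2 − (−8)/4 = 4.
F(4) = 4, F'(4) = 8, so u(2) = 4 − 4/8 = 7/2.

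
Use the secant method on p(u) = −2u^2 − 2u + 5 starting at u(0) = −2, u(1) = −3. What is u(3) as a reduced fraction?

−71/33

p(−2) = 1, p(−3) = −7. u(2) = (−3) − (−7)·((−3) − (−2))/((−7) − 1) = −17/8.
p(−3) = −7, p(−17/8) = 7/32. u(3) = (−17/8) − (7/32)·((−17/8) − (−3))/((7/32) − (−7)) = −71/33.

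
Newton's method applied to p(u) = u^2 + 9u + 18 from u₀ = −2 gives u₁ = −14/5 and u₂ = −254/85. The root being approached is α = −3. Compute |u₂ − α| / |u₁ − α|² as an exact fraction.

u₁ − α = −14/5 − (−3) = −14/5 + 3 = 1/5, so |u₁ − α| = 1/5.
u₂ − α = −254/85 − (−3) = −254/85 + 3 = 1/85, so |u₂ − α| = 1/85.
|u₁ − α|² = 1/25.
Ratio = (1/85) / (1/25) = 5/17.

5/17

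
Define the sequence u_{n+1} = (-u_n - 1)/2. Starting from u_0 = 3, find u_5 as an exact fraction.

-7/16

u_1 = (-3 - 1)/2 = -2.
u_2 = (-(-2) - 1)/2 = 1/2.
u_3 = (-(1/2) - 1)/2 = -3/4.
u_4 = (-(-3/4) - 1)/2 = -1/8.
u_5 = (-(-1/8) - 1)/2 = -7/16.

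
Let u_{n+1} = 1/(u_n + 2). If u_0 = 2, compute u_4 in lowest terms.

22/53

u_1 = 1/(2 + 2) = 1/4.
u_2 = 1/(1/4 + 2) = 4/9.
u_3 = 1/(4/9 + 2) = 9/22.
u_4 = 1/(9/22 + 2) = 22/53.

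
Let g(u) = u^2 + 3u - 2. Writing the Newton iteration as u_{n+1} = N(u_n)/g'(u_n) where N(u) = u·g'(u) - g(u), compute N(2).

6

g'(u) = 2u + 3.
N(u) = u·g'(u) - g(u) = u·(2u + 3) - (u^2 + 3u - 2) = u^2 + 2.
N(2) = 6.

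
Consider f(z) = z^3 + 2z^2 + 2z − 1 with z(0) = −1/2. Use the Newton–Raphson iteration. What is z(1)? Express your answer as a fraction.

f'(z) = 3z^2 + 4z + 2.
f(−1/2) = −13/8, f'(−1/2) = 3/4, so z(1) = (−1/2) − (−13/8)/(3/4) = 5/3.

5/3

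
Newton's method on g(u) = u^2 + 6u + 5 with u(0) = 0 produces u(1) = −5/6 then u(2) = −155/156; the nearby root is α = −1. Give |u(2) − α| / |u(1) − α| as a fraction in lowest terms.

1/26

u(1) − α = −5/6 − (−1) = −5/6 + 1 = 1/6, so |u(1) − α| = 1/6.
u(2) − α = −155/156 − (−1) = −155/156 + 1 = 1/156, so |u(2) − α| = 1/156.
Ratio = (1/156) / (1/6) = 1/26.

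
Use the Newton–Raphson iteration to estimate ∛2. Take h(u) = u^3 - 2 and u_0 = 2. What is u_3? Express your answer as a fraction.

125116/99225

h'(u) = 3u^2.
h(2) = 6, h'(2) = 12, so u_1 = 2 - 6/12 = 3/2.
h(3/2) = 11/8, h'(3/2) = 27/4, so u_2 = (3/2) - (11/8)/(27/4) = 35/27.
h(35/27) = 3509/19683, h'(35/27) = 1225/243, so u_3 = (35/27) - (3509/19683)/(1225/243) = 125116/99225.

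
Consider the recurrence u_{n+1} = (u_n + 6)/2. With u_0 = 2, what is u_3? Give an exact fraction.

11/2

u_1 = (2 + 6)/2 = 4.
u_2 = (4 + 6)/2 = 5.
u_3 = (5 + 6)/2 = 11/2.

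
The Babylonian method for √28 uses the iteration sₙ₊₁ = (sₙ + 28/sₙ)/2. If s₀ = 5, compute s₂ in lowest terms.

s₁ = (5 + 28/5)/2 = 53/10.
s₂ = (53/10 + 28/(53/10))/2 = 5609/1060.

5609/1060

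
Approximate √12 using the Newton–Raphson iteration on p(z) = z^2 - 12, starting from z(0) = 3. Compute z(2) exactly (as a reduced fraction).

97/28

p'(z) = 2z.
p(3) = -3, p'(3) = 6, so z(1) = 3 - (-3)/6 = 7/2.
p(7/2) = 1/4, p'(7/2) = 7, so z(2) = (7/2) - (1/4)/7 = 97/28.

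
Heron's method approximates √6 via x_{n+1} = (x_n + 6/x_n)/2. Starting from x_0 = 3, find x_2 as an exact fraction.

x_1 = (3 + 6/3)/2 = 5/2.
x_2 = (5/2 + 6/(5/2))/2 = 49/20.

49/20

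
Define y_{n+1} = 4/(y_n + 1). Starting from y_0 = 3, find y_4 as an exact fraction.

y_1 = 4/(3 + 1) = 1.
y_2 = 4/(1 + 1) = 2.
y_3 = 4/(2 + 1) = 4/3.
y_4 = 4/(4/3 + 1) = 12/7.

12/7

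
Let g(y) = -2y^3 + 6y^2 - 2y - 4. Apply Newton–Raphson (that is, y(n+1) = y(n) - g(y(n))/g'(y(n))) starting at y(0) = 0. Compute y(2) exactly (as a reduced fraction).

g'(y) = -6y^2 + 12y - 2.
g(0) = -4, g'(0) = -2, so y(1) = 0 - (-4)/(-2) = -2.
g(-2) = 40, g'(-2) = -50, so y(2) = (-2) - 40/(-50) = -6/5.

-6/5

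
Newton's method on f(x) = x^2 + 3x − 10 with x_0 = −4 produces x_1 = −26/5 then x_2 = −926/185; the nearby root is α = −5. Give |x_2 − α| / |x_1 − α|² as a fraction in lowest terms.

x_1 − α = −26/5 − (−5) = −26/5 + 5 = −1/5, so |x_1 − α| = 1/5.
x_2 − α = −926/185 − (−5) = −926/185 + 5 = −1/185, so |x_2 − α| = 1/185.
|x_1 − α|² = 1/25.
Ratio = (1/185) / (1/25) = 5/37.

5/37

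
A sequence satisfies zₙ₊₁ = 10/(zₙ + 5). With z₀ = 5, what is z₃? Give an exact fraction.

z₁ = 10/(5 + 5) = 1.
z₂ = 10/(1 + 5) = 5/3.
z₃ = 10/(5/3 + 5) = 3/2.

3/2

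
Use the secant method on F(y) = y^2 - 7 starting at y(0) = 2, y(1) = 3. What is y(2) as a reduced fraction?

13/5

F(2) = -3, F(3) = 2. y(2) = 3 - 2·(3 - 2)/(2 - (-3)) = 13/5.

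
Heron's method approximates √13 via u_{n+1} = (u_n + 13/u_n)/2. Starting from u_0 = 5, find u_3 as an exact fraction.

117487/32585

u_1 = (5 + 13/5)/2 = 19/5.
u_2 = (19/5 + 13/(19/5))/2 = 343/95.
u_3 = (343/95 + 13/(343/95))/2 = 117487/32585.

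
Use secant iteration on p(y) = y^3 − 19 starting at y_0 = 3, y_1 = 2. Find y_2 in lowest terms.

p(3) = 8, p(2) = −11. y_2 = 2 − (−11)·(2 − 3)/((−11) − 8) = 49/19.

49/19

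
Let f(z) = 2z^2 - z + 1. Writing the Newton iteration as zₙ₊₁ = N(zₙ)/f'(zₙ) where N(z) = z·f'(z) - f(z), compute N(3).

17

f'(z) = 4z - 1.
N(z) = z·f'(z) - f(z) = z·(4z - 1) - (2z^2 - z + 1) = 2z^2 - 1.
N(3) = 17.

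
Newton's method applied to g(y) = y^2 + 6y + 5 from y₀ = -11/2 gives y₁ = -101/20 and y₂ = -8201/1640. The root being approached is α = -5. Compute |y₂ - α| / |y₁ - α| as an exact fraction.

y₁ - α = -101/20 - (-5) = -101/20 + 5 = -1/20, so |y₁ - α| = 1/20.
y₂ - α = -8201/1640 - (-5) = -8201/1640 + 5 = -1/1640, so |y₂ - α| = 1/1640.
Ratio = (1/1640) / (1/20) = 1/82.

1/82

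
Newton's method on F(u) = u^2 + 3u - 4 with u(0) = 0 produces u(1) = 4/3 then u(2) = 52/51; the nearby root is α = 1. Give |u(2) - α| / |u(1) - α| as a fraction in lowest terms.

u(1) - α = 4/3 - 1 = 1/3, so |u(1) - α| = 1/3.
u(2) - α = 52/51 - 1 = 1/51, so |u(2) - α| = 1/51.
Ratio = (1/51) / (1/3) = 1/17.

1/17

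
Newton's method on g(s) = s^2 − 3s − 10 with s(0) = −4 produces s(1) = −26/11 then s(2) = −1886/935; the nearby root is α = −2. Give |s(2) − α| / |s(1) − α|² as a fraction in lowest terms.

11/85

s(1) − α = −26/11 − (−2) = −26/11 + 2 = −4/11, so |s(1) − α| = 4/11.
s(2) − α = −1886/935 − (−2) = −1886/935 + 2 = −16/935, so |s(2) − α| = 16/935.
|s(1) − α|² = 16/121.
Ratio = (16/935) / (16/121) = 11/85.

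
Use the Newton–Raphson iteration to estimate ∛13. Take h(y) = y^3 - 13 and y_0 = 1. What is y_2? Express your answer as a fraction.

h'(y) = 3y^2.
h(1) = -12, h'(1) = 3, so y_1 = 1 - (-12)/3 = 5.
h(5) = 112, h'(5) = 75, so y_2 = 5 - 112/75 = 263/75.

263/75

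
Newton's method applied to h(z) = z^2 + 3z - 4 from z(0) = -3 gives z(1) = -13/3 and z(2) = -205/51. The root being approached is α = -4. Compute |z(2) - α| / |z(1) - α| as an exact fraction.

1/17

z(1) - α = -13/3 - (-4) = -13/3 + 4 = -1/3, so |z(1) - α| = 1/3.
z(2) - α = -205/51 - (-4) = -205/51 + 4 = -1/51, so |z(2) - α| = 1/51.
Ratio = (1/51) / (1/3) = 1/17.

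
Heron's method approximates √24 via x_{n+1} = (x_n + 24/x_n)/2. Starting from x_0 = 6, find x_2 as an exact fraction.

49/10

x_1 = (6 + 24/6)/2 = 5.
x_2 = (5 + 24/5)/2 = 49/10.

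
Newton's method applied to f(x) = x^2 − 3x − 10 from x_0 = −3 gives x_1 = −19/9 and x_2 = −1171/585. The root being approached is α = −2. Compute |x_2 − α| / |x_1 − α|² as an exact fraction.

x_1 − α = −19/9 − (−2) = −19/9 + 2 = −1/9, so |x_1 − α| = 1/9.
x_2 − α = −1171/585 − (−2) = −1171/585 + 2 = −1/585, so |x_2 − α| = 1/585.
|x_1 − α|² = 1/81.
Ratio = (1/585) / (1/81) = 9/65.

9/65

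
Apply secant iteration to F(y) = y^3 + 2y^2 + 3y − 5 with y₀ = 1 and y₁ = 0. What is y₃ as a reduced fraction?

180/193

F(1) = 1, F(0) = −5. y₂ = 0 − (−5)·(0 − 1)/((−5) − 1) = 5/6.
F(0) = −5, F(5/6) = −115/216. y₃ = (5/6) − (−115/216)·((5/6) − 0)/((−115/216) − (−5)) = 180/193.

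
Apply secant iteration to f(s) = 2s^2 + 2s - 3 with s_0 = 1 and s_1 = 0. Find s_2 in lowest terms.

f(1) = 1, f(0) = -3. s_2 = 0 - (-3)·(0 - 1)/((-3) - 1) = 3/4.

3/4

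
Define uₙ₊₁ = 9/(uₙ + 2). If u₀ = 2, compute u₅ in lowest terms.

2637/1216

u₁ = 9/(2 + 2) = 9/4.
u₂ = 9/(9/4 + 2) = 36/17.
u₃ = 9/(36/17 + 2) = 153/70.
u₄ = 9/(153/70 + 2) = 630/293.
u₅ = 9/(630/293 + 2) = 2637/1216.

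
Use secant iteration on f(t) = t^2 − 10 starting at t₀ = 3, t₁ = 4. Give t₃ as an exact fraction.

f(3) = −1, f(4) = 6. t₂ = 4 − 6·(4 − 3)/(6 − (−1)) = 22/7.
f(4) = 6, f(22/7) = −6/49. t₃ = (22/7) − (−6/49)·((22/7) − 4)/((−6/49) − 6) = 79/25.

79/25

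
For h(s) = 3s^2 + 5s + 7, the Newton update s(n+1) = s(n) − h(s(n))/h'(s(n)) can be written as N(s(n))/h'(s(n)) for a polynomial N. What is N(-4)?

41

h'(s) = 6s + 5.
N(s) = s·h'(s) − h(s) = s·(6s + 5) − (3s^2 + 5s + 7) = 3s^2 − 7.
N(-4) = 41.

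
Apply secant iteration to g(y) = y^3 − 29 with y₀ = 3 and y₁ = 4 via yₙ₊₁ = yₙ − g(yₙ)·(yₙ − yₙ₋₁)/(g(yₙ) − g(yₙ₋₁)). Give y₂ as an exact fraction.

113/37

g(3) = −2, g(4) = 35. y₂ = 4 − 35·(4 − 3)/(35 − (−2)) = 113/37.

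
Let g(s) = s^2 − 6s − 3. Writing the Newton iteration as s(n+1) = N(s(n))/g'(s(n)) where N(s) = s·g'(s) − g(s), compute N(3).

12

g'(s) = 2s − 6.
N(s) = s·g'(s) − g(s) = s·(2s − 6) − (s^2 − 6s − 3) = s^2 + 3.
N(3) = 12.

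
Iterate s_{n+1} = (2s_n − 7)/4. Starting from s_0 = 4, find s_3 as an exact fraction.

s_1 = (2·4 − 7)/4 = 1/4.
s_2 = (2·(1/4) − 7)/4 = −13/8.
s_3 = (2·(−13/8) − 7)/4 = −41/16.

−41/16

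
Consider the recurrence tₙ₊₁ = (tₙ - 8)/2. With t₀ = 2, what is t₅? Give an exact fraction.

t₁ = (2 - 8)/2 = -3.
t₂ = ((-3) - 8)/2 = -11/2.
t₃ = ((-11/2) - 8)/2 = -27/4.
t₄ = ((-27/4) - 8)/2 = -59/8.
t₅ = ((-59/8) - 8)/2 = -123/16.

-123/16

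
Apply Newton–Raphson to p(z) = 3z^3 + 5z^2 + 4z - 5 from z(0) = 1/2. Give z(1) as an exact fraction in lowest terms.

28/45

p'(z) = 9z^2 + 10z + 4.
p(1/2) = -11/8, p'(1/2) = 45/4, so z(1) = (1/2) - (-11/8)/(45/4) = 28/45.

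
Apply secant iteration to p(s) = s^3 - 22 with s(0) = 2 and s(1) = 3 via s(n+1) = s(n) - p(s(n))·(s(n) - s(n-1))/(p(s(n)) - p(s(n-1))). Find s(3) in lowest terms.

24946/8917

p(2) = -14, p(3) = 5. s(2) = 3 - 5·(3 - 2)/(5 - (-14)) = 52/19.
p(3) = 5, p(52/19) = -10290/6859. s(3) = (52/19) - (-10290/6859)·((52/19) - 3)/((-10290/6859) - 5) = 24946/8917.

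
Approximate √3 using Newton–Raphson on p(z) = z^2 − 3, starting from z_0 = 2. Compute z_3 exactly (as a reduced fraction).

p'(z) = 2z.
p(2) = 1, p'(2) = 4, so z_1 = 2 − 1/4 = 7/4.
p(7/4) = 1/16, p'(7/4) = 7/2, so z_2 = (7/4) − (1/16)/(7/2) = 97/56.
p(97/56) = 1/3136, p'(97/56) = 97/28, so z_3 = (97/56) − (1/3136)/(97/28) = 18817/10864.

18817/10864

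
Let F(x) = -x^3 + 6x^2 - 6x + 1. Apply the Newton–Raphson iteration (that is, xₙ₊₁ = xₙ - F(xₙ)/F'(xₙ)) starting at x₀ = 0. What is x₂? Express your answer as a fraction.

F'(x) = -3x^2 + 12x - 6.
F(0) = 1, F'(0) = -6, so x₁ = 0 - 1/(-6) = 1/6.
F(1/6) = 35/216, F'(1/6) = -49/12, so x₂ = (1/6) - (35/216)/(-49/12) = 13/63.

13/63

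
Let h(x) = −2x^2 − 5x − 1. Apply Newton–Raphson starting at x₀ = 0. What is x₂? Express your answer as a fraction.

−23/105

h'(x) = −4x − 5.
h(0) = −1, h'(0) = −5, so x₁ = 0 − (−1)/(−5) = −1/5.
h(−1/5) = −2/25, h'(−1/5) = −21/5, so x₂ = (−1/5) − (−2/25)/(−21/5) = −23/105.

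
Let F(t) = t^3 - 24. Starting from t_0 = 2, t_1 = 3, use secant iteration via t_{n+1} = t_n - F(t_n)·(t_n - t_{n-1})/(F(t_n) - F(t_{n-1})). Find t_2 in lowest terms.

F(2) = -16, F(3) = 3. t_2 = 3 - 3·(3 - 2)/(3 - (-16)) = 54/19.

54/19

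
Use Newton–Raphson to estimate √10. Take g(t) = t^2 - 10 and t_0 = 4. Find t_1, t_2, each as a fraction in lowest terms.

t_1 = 13/4, t_2 = 329/104

g'(t) = 2t.
g(4) = 6, g'(4) = 8, so t_1 = 4 - 6/8 = 13/4.
g(13/4) = 9/16, g'(13/4) = 13/2, so t_2 = (13/4) - (9/16)/(13/2) = 329/104.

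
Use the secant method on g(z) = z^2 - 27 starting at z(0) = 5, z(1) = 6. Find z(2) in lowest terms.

g(5) = -2, g(6) = 9. z(2) = 6 - 9·(6 - 5)/(9 - (-2)) = 57/11.

57/11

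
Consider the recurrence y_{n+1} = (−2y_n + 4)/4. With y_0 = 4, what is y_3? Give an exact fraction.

y_1 = (−2·4 + 4)/4 = −1.
y_2 = (−2·(−1) + 4)/4 = 3/2.
y_3 = (−2·(3/2) + 4)/4 = 1/4.

1/4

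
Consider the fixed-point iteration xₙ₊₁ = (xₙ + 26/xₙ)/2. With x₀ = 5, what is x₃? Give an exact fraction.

x₁ = (5 + 26/5)/2 = 51/10.
x₂ = (51/10 + 26/(51/10))/2 = 5201/1020.
x₃ = (5201/1020 + 26/(5201/1020))/2 = 54100801/10610040.

54100801/10610040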